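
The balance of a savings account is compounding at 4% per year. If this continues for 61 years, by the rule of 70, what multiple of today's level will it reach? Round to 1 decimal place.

Doubles every ≈ 17.50 years (70/4).
61 years is 3.49 doublings; 2^3.49 ≈ 11.2×.

approximately 11.2 times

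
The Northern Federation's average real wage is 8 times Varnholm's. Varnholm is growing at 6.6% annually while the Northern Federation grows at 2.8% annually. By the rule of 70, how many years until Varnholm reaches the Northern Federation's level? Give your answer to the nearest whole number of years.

55 years

What matters is the difference: 3.8 pp.
Rule of 70 on the gap: the ratio halves every 70/3.8 ≈ 18.42 years.
An 8 times gap closes after 3 halvings: 3 × 18.42 ≈ 55 years.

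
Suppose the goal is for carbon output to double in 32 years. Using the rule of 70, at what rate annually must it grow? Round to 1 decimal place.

70 / 32 ≈ 2.19, so about 2.2% annually.

≈ 2.2%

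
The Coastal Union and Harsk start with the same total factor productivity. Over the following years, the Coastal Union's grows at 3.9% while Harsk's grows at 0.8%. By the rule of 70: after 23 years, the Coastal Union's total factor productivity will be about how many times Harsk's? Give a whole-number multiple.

Rate gap = 3.9% − 0.8% = 3.1 points.
The ratio doubles every 70/3.1 ≈ 22.58 years.
23/22.58 ≈ 1.02 doublings → ratio ≈ 2^1.02 ≈ 2.

2 times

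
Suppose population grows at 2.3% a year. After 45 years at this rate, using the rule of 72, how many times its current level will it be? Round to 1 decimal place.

Doubles every ≈ 31.30 years (72/2.3).
45 years is 1.44 doublings; 2^1.44 ≈ 2.7×.

roughly 2.7 times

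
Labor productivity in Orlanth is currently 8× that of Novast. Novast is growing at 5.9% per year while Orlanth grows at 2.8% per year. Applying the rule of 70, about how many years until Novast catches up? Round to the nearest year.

The growth-rate gap is 5.9% − 2.8% = 3.1 percentage points.
So the ratio between them halves every 70/3.1 ≈ 22.58 years.
An 8× gap closes after 3 halvings: 3 × 22.58 ≈ 68 years.

around 68 years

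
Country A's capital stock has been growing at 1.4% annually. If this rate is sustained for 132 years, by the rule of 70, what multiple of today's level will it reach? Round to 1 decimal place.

about 6.2 times

Doubles every ≈ 50.00 years (70/1.4).
132 years is 2.64 doublings; 2^2.64 ≈ 6.2×.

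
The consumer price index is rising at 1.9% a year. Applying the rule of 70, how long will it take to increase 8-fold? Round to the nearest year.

around 111 years

At 1.9% it doubles every 70/1.9 ≈ 36.84 years.
Getting to 8× needs 3 doublings: 3 × 36.84 ≈ 111 years.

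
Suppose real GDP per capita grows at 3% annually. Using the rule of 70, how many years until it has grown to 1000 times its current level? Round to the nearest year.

approximately 233 years

One doubling takes 70/3 = 23.33 years.
1000× is log₂ 1000 ≈ 9.97 doublings, so ≈ 9.97 × 23.33 = 233 years.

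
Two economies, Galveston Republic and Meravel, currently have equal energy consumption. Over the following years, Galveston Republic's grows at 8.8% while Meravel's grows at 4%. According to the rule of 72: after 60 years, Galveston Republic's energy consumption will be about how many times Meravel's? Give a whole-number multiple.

Only the 4.8-point difference matters.
72/4.8 ≈ 15.00 years per doubling of the ratio; 60 years gives 4.00 doublings, so ≈ 16×.

16 times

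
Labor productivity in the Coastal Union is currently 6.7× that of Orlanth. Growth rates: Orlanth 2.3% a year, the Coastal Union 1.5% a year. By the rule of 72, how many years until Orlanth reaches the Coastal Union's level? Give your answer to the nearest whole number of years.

≈ 247 years

Orlanth gains on the Coastal Union at 2.3% − 1.5% = 0.8 points a year.
At that relative rate the gap halves every 72/0.8 ≈ 90.00 years.
A 6.7× gap takes log₂(6.7) ≈ 2.74 halvings to close: 2.74 × 90.00 ≈ 247 years.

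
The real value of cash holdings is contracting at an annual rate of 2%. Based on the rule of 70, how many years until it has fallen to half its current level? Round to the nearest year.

around 35 years

The rule works in reverse for decay: 70/2 ≈ 35.00 years to halve.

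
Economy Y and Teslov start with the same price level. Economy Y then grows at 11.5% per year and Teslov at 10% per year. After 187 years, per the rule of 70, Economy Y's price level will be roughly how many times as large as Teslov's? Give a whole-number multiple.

Rate gap = 11.5% − 10% = 1.5 points.
The ratio doubles every 70/1.5 ≈ 46.67 years.
187/46.67 ≈ 4.01 doublings → ratio ≈ 2^4.01 ≈ 16.

roughly 16 times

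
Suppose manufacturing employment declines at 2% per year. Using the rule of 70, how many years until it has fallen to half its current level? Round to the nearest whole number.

35 years

The rule works in reverse for decay: 70/2 ≈ 35.00 years to halve.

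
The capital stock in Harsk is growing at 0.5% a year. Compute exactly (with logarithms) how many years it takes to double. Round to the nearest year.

139 years

t = ln(2) / ln(1 + 0.005) = 0.6931 / 0.004988 ≈ 138.95.
≈ 139 years.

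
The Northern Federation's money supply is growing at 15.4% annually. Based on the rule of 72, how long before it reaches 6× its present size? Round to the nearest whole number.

One doubling takes 72/15.4 = 4.68 years.
6× is log₂ 6 ≈ 2.58 doublings, so ≈ 2.58 × 4.68 = 12 years.

around 12 years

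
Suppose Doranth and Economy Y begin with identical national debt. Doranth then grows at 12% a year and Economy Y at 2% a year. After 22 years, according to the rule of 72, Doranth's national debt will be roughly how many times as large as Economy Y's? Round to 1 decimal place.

approximately 8.3 times

Doranth pulls ahead at 10 pp per year, so the ratio doubles every 72/10 ≈ 7.20 years.
In 22 years that's 3.06 doublings: 2^3.06 ≈ 8.3.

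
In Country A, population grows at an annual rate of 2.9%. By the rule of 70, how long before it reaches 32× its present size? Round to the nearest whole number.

≈ 121 years

Doubling time ≈ 70/2.9 = 24.14 years.
32× is 5 doublings, so 5 × 24.14 ≈ 121 years.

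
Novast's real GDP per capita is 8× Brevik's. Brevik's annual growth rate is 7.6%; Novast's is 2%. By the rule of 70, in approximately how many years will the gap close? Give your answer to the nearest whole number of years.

What matters is the difference: 5.6 pp.
Rule of 70 on the gap: the ratio halves every 70/5.6 ≈ 12.50 years.
An 8× gap closes after 3 halvings: 3 × 12.50 ≈ 38 years.

roughly 38 years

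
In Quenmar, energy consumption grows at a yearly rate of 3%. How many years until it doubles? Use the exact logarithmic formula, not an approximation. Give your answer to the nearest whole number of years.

t = ln(2) / ln(1 + 0.03) = 0.6931 / 0.029559 ≈ 23.45.
≈ 23 years.

23 years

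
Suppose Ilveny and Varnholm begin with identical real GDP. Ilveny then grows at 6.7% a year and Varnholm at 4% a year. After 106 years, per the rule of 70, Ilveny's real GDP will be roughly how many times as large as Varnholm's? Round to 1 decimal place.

Only the 2.7-point difference matters.
70/2.7 ≈ 25.93 years per doubling of the ratio; 106 years gives 4.09 doublings, so ≈ 17.0×.

approximately 17.0 times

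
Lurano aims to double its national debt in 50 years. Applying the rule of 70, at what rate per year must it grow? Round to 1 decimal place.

70 / 50 ≈ 1.40, so about 1.4% per year.

approximately 1.4% per year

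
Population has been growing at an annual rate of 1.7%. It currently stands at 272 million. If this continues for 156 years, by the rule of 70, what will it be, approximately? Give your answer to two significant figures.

3800 million

Doubling time ≈ 70/1.7 = 41.18 years.
156 years is 156/41.18 ≈ 3.79 doublings, a factor of 2^3.79 ≈ 13.83.
272 × 13.83 ≈ 3800 million.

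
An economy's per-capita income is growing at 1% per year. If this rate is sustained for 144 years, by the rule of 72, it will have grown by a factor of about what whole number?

Doubling time ≈ 72/1 = 72.00 years.
144/72.00 ≈ 2 doublings, so about 2^2 = 4×.

around 4 times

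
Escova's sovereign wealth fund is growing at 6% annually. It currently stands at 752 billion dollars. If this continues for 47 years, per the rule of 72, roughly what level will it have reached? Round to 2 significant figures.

about 11000 billion dollars

It doubles every 72/6 ≈ 12.00 years, so 47 years is 3.92 doublings.
2^3.92 ≈ 15.14; 752 × 15.14 ≈ 11000 billion dollars.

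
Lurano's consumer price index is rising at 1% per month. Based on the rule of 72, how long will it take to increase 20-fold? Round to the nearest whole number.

One doubling takes 72/1 = 72.00 months.
20× is log₂ 20 ≈ 4.32 doublings, so ≈ 4.32 × 72.00 = 311 months.

311 months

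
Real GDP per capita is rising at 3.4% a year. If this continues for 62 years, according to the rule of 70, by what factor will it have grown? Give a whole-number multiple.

approximately 8 times

At 3.4% one doubling takes ≈ 20.59 years; 62 years is 3 of them, so ×8.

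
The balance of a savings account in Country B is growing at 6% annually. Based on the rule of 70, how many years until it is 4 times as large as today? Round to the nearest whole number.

23 years

One doubling takes 70/6 = 11.67 years.
Getting to 4× needs 2 doublings: 2 × 11.67 ≈ 23 years.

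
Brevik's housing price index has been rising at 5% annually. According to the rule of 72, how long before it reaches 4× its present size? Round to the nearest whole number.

Doubling time ≈ 72/5 = 14.40 years.
4 = 2^2, so 2 doublings → 29 years.

roughly 29 years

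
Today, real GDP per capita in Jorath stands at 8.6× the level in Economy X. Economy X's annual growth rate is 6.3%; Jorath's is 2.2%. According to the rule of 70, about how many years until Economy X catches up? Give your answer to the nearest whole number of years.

Economy X gains on Jorath at 6.3% − 2.2% = 4.1 points a year.
At that relative rate the gap halves every 70/4.1 ≈ 17.07 years.
An 8.6× gap takes log₂(8.6) ≈ 3.10 halvings to close: 3.10 × 17.07 ≈ 53 years.

roughly 53 years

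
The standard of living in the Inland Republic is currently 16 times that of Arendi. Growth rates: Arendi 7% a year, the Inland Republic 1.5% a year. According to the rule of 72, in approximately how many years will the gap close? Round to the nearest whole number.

Arendi gains on the Inland Republic at 7% − 1.5% = 5.5 points a year.
At that relative rate the gap halves every 72/5.5 ≈ 13.09 years.
A 16 times gap closes after 4 halvings: 4 × 13.09 ≈ 52 years.

approximately 52 years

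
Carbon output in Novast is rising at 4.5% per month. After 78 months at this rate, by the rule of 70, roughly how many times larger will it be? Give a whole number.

At 4.5% one doubling takes ≈ 15.56 months; 78 months is 5 of them, so ×32.

32 times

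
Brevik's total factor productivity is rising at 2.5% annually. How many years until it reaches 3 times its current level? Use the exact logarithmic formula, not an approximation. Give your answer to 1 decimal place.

44.5 years

t = ln(3) / ln(1 + 0.025) = 1.0986 / 0.024693 ≈ 44.49.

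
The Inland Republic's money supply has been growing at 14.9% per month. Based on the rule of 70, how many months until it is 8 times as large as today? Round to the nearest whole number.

Doubling time ≈ 70/14.9 = 4.70 months.
8 = 2^3, so 3 doublings → 14 months.

≈ 14 months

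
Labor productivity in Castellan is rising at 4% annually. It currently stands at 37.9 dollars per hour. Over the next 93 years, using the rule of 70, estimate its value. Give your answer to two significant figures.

Doubling time ≈ 70/4 = 17.50 years.
93 years is 93/17.50 ≈ 5.31 doublings, a factor of 2^5.31 ≈ 39.67.
37.9 × 39.67 ≈ 1500 dollars per hour.

around 1500 dollars per hour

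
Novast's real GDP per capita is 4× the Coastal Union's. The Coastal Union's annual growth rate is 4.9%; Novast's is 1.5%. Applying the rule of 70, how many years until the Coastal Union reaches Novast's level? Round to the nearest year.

around 41 years

What matters is the difference: 3.4 pp.
Rule of 70 on the gap: the ratio halves every 70/3.4 ≈ 20.59 years.
A 4× gap closes after 2 halvings: 2 × 20.59 ≈ 41 years.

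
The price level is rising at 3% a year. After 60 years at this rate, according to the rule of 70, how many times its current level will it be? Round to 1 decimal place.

Doubling time ≈ 70/3 = 23.33 years.
60 years / 23.33 ≈ 2.57 doublings → factor 2^2.57 ≈ 5.9.

5.9 times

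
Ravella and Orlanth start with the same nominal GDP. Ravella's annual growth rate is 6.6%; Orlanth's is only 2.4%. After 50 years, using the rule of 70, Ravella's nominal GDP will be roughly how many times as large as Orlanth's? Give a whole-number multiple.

about 8 times

Ravella pulls ahead at 4.2 pp per year, so the ratio doubles every 70/4.2 ≈ 16.67 years.
In 50 years that's 3.00 doublings: 2^3.00 ≈ 8.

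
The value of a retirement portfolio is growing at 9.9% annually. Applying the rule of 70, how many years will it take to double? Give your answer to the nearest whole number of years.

7 years

Doubling time ≈ 70 / 9.9 = 7.07 years.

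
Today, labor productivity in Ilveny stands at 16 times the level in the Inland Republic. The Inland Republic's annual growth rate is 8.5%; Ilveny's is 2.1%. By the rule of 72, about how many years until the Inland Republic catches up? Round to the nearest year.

the Inland Republic gains on Ilveny at 8.5% − 2.1% = 6.4 points a year.
At that relative rate the gap halves every 72/6.4 ≈ 11.25 years.
A 16 times gap closes after 4 halvings: 4 × 11.25 ≈ 45 years.

45 years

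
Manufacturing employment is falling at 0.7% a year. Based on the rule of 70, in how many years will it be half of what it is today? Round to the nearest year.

Falling at 0.7%, it halves about every 70/0.7 = 100.00 years.

around 100 years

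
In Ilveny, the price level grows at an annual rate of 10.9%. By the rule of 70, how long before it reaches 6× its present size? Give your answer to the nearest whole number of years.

≈ 17 years

At 10.9% it doubles every 70/10.9 ≈ 6.42 years.
6× is log₂ 6 ≈ 2.58 doublings, so ≈ 2.58 × 6.42 = 17 years.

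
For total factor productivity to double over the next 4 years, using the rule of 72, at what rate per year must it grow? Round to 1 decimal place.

72 / 4 ≈ 18.00, so about 18.0% per year.

roughly 18.0%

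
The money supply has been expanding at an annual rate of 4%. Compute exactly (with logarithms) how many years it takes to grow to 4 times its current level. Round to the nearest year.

t = ln(4) / ln(1 + 0.04) = 1.3863 / 0.039221 ≈ 35.35.
≈ 35 years.

35 years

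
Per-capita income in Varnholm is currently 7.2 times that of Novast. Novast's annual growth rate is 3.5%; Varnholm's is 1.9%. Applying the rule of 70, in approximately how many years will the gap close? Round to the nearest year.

The growth-rate gap is 3.5% − 1.9% = 1.6 percentage points.
So the ratio between them halves every 70/1.6 ≈ 43.75 years.
A 7.2 times gap takes log₂(7.2) ≈ 2.85 halvings to close: 2.85 × 43.75 ≈ 125 years.

roughly 125 years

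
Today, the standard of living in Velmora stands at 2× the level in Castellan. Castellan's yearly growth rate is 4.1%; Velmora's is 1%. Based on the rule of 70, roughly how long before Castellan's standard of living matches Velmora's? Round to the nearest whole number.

23 years

What matters is the difference: 3.1 pp.
Rule of 70 on the gap: the ratio halves every 70/3.1 ≈ 22.58 years.
A 2× gap closes after 1 halving: 1 × 22.58 ≈ 23 years.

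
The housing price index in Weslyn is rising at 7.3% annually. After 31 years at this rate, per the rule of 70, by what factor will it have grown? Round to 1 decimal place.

Doubles every ≈ 9.59 years (70/7.3).
31 years is 3.23 doublings; 2^3.23 ≈ 9.4×.

roughly 9.4 times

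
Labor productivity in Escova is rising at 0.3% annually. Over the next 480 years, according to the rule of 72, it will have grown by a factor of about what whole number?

Doubling time ≈ 72/0.3 = 240.00 years.
480/240.00 ≈ 2 doublings, so about 2^2 = 4×.

about 4 times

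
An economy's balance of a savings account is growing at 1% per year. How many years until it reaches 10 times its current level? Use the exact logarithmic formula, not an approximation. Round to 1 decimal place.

231.4 years

t = ln(10) / ln(1 + 0.01) = 2.3026 / 0.009950 ≈ 231.42.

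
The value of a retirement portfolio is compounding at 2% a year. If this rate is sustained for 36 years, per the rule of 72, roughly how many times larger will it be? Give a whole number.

72/2 ≈ 36.00 years per doubling.
36 years fits 1 doubling: 2^1 = 2.

around 2 times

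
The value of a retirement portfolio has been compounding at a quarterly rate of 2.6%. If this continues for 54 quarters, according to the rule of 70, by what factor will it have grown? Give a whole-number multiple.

Doubling time ≈ 70/2.6 = 26.92 quarters.
54/26.92 ≈ 2 doublings, so about 2^2 = 4×.

approximately 4 times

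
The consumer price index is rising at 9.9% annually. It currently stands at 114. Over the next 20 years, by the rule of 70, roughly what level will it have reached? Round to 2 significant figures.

roughly 810

Doubling time ≈ 70/9.9 = 7.07 years.
20 years is 20/7.07 ≈ 2.83 doublings, a factor of 2^2.83 ≈ 7.11.
114 × 7.11 ≈ 810.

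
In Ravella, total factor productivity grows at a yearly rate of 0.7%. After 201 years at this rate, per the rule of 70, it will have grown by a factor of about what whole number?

70/0.7 ≈ 100.00 years per doubling.
201 years fits 2 doublings: 2^2 = 4.

4 times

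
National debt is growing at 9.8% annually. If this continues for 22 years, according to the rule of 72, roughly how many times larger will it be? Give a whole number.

At 9.8% one doubling takes ≈ 7.35 years; 22 years is 3 of them, so ×8.

roughly 8 times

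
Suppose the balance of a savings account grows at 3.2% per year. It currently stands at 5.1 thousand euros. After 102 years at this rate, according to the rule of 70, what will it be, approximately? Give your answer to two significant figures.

Doubling time ≈ 70/3.2 = 21.88 years.
102 years is 102/21.88 ≈ 4.66 doublings, a factor of 2^4.66 ≈ 25.28.
5.1 × 25.28 ≈ 130 thousand euros.

≈ 130 thousand euros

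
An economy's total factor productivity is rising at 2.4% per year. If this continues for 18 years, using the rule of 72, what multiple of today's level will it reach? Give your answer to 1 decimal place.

Doubling time ≈ 72/2.4 = 30.00 years.
18 years / 30.00 ≈ 0.60 doublings → factor 2^0.60 ≈ 1.5.

approximately 1.5 times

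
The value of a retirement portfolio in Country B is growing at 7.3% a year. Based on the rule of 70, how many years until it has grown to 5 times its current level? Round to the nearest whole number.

At 7.3% it doubles every 70/7.3 ≈ 9.59 years.
5× is log₂ 5 ≈ 2.32 doublings, so ≈ 2.32 × 9.59 = 22 years.

about 22 years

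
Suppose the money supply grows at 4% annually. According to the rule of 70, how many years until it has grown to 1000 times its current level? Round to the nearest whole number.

roughly 174 years

Doubling time ≈ 70/4 = 17.50 years.
Reaching 1000× takes log₂(1000) ≈ 9.97 doublings.
9.97 × 17.50 ≈ 174 years.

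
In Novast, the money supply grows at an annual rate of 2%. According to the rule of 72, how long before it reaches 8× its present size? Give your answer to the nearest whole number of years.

≈ 108 years

One doubling takes 72/2 = 36.00 years.
8 = 2^3, so 3 doublings → 108 years.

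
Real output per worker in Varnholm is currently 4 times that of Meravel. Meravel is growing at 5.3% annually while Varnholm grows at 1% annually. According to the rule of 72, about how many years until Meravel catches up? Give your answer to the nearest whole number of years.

approximately 33 years

The growth-rate gap is 5.3% − 1% = 4.3 percentage points.
So the ratio between them halves every 72/4.3 ≈ 16.74 years.
A 4 times gap closes after 2 halvings: 2 × 16.74 ≈ 33 years.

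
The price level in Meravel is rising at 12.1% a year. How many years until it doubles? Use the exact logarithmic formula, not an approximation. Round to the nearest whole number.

6 years

t = ln(2) / ln(1 + 0.121) = 0.6931 / 0.114221 ≈ 6.07.
≈ 6 years.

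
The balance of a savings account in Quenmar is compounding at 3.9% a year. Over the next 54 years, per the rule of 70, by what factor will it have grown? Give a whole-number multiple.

At 3.9% one doubling takes ≈ 17.95 years; 54 years is 3 of them, so ×8.

about 8 times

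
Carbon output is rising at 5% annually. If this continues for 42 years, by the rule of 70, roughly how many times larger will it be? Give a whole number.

approximately 8 times

70/5 ≈ 14.00 years per doubling.
42 years fits 3 doublings: 2^3 = 8.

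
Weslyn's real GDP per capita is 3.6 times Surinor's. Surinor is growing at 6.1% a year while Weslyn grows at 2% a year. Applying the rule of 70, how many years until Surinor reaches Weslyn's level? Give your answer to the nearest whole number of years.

about 32 years

The growth-rate gap is 6.1% − 2% = 4.1 percentage points.
So the ratio between them halves every 70/4.1 ≈ 17.07 years.
A 3.6 times gap takes log₂(3.6) ≈ 1.85 halvings to close: 1.85 × 17.07 ≈ 32 years.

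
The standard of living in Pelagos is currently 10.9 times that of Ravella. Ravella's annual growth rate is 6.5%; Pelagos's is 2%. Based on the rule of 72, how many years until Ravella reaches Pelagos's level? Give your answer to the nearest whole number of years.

What matters is the difference: 4.5 pp.
Rule of 72 on the gap: the ratio halves every 72/4.5 ≈ 16.00 years.
A 10.9 times gap takes log₂(10.9) ≈ 3.45 halvings to close: 3.45 × 16.00 ≈ 55 years.

around 55 years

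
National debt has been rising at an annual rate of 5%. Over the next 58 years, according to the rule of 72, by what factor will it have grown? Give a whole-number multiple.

At 5% one doubling takes ≈ 14.40 years; 58 years is 4 of them, so ×16.

≈ 16 times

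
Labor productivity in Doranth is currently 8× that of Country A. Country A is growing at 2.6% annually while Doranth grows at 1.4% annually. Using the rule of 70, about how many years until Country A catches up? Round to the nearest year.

around 175 years

Country A gains on Doranth at 2.6% − 1.4% = 1.2 points a year.
At that relative rate the gap halves every 70/1.2 ≈ 58.33 years.
An 8× gap closes after 3 halvings: 3 × 58.33 ≈ 175 years.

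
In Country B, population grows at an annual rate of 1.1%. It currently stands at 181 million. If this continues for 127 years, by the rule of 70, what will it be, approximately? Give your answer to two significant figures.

Doubling time ≈ 70/1.1 = 63.64 years.
127 years is 127/63.64 ≈ 2.00 doublings, a factor of 2^2.00 ≈ 4.00.
181 × 4.00 ≈ 720 million.

about 720 million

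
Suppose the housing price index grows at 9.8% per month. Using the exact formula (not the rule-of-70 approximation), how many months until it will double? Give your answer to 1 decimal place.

7.4 months

t = ln(2) / ln(1 + 0.098) = 0.6931 / 0.093490 ≈ 7.41.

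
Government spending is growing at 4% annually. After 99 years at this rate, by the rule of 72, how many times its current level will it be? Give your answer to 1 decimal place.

Doubling time ≈ 72/4 = 18.00 years.
99 years / 18.00 ≈ 5.50 doublings → factor 2^5.50 ≈ 45.3.

approximately 45.3 times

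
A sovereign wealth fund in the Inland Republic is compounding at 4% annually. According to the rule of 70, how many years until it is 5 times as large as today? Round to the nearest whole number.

approximately 41 years

Doubling time ≈ 70/4 = 17.50 years.
5× is log₂ 5 ≈ 2.32 doublings, so ≈ 2.32 × 17.50 = 41 years.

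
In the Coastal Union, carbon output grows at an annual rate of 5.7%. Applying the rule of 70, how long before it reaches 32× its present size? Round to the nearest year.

approximately 61 years

One doubling takes 70/5.7 = 12.28 years.
32 = 2^5, so 5 doublings → 61 years.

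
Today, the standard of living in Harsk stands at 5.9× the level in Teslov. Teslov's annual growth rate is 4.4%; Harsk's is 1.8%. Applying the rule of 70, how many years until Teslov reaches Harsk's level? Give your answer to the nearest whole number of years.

69 years

The growth-rate gap is 4.4% − 1.8% = 2.6 percentage points.
So the ratio between them halves every 70/2.6 ≈ 26.92 years.
A 5.9× gap takes log₂(5.9) ≈ 2.56 halvings to close: 2.56 × 26.92 ≈ 69 years.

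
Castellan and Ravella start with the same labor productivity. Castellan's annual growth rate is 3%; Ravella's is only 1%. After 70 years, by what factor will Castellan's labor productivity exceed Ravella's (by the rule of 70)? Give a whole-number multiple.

about 4 times

Rate gap = 3% − 1% = 2 points.
The ratio doubles every 70/2 ≈ 35.00 years.
70/35.00 ≈ 2.00 doublings → ratio ≈ 2^2.00 ≈ 4.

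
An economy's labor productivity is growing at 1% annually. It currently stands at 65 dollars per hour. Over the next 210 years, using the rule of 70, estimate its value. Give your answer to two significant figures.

Doubling time ≈ 70/1 = 70.00 years.
210 years is 210/70.00 ≈ 3.00 doublings, a factor of 2^3.00 ≈ 8.00.
65 × 8.00 ≈ 520 dollars per hour.

about 520 dollars per hour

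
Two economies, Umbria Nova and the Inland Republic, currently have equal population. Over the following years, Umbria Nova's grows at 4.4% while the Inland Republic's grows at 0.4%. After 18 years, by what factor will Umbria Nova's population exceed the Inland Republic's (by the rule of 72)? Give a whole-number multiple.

approximately 2 times

Rate gap = 4.4% − 0.4% = 4 points.
The ratio doubles every 72/4 ≈ 18.00 years.
18/18.00 ≈ 1.00 doublings → ratio ≈ 2^1.00 ≈ 2.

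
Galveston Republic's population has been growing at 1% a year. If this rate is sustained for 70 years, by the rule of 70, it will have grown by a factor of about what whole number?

around 2 times

Doubling time ≈ 70/1 = 70.00 years.
70/70.00 ≈ 1 doubling, so about 2^1 = 2×.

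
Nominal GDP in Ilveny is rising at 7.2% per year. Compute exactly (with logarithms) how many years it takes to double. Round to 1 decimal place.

10.0 years

t = ln(2) / ln(1 + 0.072) = 0.6931 / 0.069526 ≈ 9.97.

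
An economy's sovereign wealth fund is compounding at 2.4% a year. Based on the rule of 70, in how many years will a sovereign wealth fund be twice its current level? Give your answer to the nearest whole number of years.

around 29 years

At 2.4%, doubling takes about 70/2.4 = 29.17 years.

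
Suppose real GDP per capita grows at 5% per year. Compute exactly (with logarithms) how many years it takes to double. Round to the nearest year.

t = ln(2) / ln(1 + 0.05) = 0.6931 / 0.048790 ≈ 14.21.
≈ 14 years.

14 years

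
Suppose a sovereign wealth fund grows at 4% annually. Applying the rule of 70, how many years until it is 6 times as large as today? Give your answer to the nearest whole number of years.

At 4% it doubles every 70/4 ≈ 17.50 years.
Reaching 6× takes log₂(6) ≈ 2.58 doublings.
2.58 × 17.50 ≈ 45 years.

45 years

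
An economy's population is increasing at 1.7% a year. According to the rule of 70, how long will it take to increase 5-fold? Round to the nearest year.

One doubling takes 70/1.7 = 41.18 years.
5× is log₂ 5 ≈ 2.32 doublings, so ≈ 2.32 × 41.18 = 96 years.

about 96 years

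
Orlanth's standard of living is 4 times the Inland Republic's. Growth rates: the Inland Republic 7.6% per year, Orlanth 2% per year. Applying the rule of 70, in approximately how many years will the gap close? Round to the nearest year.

The growth-rate gap is 7.6% − 2% = 5.6 percentage points.
So the ratio between them halves every 70/5.6 ≈ 12.50 years.
A 4 times gap closes after 2 halvings: 2 × 12.50 ≈ 25 years.

≈ 25 years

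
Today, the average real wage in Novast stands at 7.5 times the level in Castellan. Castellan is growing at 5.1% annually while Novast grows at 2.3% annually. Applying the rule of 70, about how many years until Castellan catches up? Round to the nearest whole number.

Castellan gains on Novast at 5.1% − 2.3% = 2.8 points a year.
At that relative rate the gap halves every 70/2.8 ≈ 25.00 years.
A 7.5 times gap takes log₂(7.5) ≈ 2.91 halvings to close: 2.91 × 25.00 ≈ 73 years.

73 years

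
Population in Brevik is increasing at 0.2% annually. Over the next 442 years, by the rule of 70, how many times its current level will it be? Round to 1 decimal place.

about 2.4 times

Doubles every ≈ 350.00 years (70/0.2).
442 years is 1.26 doublings; 2^1.26 ≈ 2.4×.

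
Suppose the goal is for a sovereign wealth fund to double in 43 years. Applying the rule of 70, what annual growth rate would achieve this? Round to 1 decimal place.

≈ 1.6% a year

70 / 43 ≈ 1.63, so about 1.6% a year.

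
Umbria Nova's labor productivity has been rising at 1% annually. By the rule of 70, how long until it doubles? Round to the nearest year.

70 years

At 1%, doubling takes about 70/1 = 70.00 years.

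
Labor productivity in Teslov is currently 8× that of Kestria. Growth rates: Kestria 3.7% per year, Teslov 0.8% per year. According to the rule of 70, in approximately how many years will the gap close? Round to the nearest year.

about 72 years

What matters is the difference: 2.9 pp.
Rule of 70 on the gap: the ratio halves every 70/2.9 ≈ 24.14 years.
An 8× gap closes after 3 halvings: 3 × 24.14 ≈ 72 years.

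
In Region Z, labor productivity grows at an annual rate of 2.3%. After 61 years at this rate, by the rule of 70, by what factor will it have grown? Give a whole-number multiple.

≈ 4 times

70/2.3 ≈ 30.43 years per doubling.
61 years fits 2 doublings: 2^2 = 4.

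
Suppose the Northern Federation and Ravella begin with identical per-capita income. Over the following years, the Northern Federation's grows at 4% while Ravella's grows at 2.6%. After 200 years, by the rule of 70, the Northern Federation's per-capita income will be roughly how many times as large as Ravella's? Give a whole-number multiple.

Only the 1.4-point difference matters.
70/1.4 ≈ 50.00 years per doubling of the ratio; 200 years gives 4.00 doublings, so ≈ 16×.

≈ 16 times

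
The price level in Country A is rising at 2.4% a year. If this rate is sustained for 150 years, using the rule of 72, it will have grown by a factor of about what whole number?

At 2.4% one doubling takes ≈ 30.00 years; 150 years is 5 of them, so ×32.

around 32 times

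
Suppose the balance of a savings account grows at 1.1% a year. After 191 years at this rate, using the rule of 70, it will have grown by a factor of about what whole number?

8 times

Doubling time ≈ 70/1.1 = 63.64 years.
191/63.64 ≈ 3 doublings, so about 2^3 = 8×.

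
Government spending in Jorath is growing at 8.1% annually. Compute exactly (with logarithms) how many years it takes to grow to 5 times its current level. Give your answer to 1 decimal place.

20.7 years

t = ln(5) / ln(1 + 0.081) = 1.6094 / 0.077887 ≈ 20.66.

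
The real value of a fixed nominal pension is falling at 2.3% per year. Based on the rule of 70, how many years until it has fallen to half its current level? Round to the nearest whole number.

around 30 years

Falling at 2.3%, it halves about every 70/2.3 = 30.43 years.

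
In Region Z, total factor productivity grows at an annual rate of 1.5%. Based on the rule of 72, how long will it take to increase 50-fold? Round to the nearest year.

Doubling time ≈ 72/1.5 = 48.00 years.
50× is log₂ 50 ≈ 5.64 doublings, so ≈ 5.64 × 48.00 = 271 years.

roughly 271 years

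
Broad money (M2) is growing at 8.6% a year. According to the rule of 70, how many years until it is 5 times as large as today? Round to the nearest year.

One doubling takes 70/8.6 = 8.14 years.
Reaching 5× takes log₂(5) ≈ 2.32 doublings.
2.32 × 8.14 ≈ 19 years.

approximately 19 years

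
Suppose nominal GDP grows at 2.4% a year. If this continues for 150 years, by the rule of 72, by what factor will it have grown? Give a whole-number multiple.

around 32 times

72/2.4 ≈ 30.00 years per doubling.
150 years fits 5 doublings: 2^5 = 32.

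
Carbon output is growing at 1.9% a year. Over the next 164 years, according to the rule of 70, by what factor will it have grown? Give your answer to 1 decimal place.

Doubles every ≈ 36.84 years (70/1.9).
164 years is 4.45 doublings; 2^4.45 ≈ 21.9×.

roughly 21.9 times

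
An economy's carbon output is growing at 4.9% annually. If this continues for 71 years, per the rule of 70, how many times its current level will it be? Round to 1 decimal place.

roughly 31.3 times

Doubling time ≈ 70/4.9 = 14.29 years.
71 years / 14.29 ≈ 4.97 doublings → factor 2^4.97 ≈ 31.3.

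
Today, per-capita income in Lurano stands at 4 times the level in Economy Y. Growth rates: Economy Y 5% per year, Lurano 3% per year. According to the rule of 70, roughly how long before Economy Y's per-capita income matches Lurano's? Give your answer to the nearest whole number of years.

roughly 70 years

The growth-rate gap is 5% − 3% = 2 percentage points.
So the ratio between them halves every 70/2 ≈ 35.00 years.
A 4 times gap closes after 2 halvings: 2 × 35.00 ≈ 70 years.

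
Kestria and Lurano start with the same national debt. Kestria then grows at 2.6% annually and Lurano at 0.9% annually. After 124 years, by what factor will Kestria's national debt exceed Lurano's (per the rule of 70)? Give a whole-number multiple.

Kestria pulls ahead at 1.7 pp per year, so the ratio doubles every 70/1.7 ≈ 41.18 years.
In 124 years that's 3.01 doublings: 2^3.01 ≈ 8.

approximately 8 times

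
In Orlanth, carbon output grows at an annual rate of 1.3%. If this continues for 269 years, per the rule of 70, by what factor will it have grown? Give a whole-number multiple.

Doubling time ≈ 70/1.3 = 53.85 years.
269/53.85 ≈ 5 doublings, so about 2^5 = 32×.

32 times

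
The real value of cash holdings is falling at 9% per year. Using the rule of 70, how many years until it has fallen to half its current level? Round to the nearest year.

roughly 8 years

Falling at 9%, it halves about every 70/9 = 7.78 years.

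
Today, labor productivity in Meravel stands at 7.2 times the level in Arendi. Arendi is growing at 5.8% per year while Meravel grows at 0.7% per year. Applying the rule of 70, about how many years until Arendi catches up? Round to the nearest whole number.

≈ 39 years

Arendi gains on Meravel at 5.8% − 0.7% = 5.1 points a year.
At that relative rate the gap halves every 70/5.1 ≈ 13.73 years.
A 7.2 times gap takes log₂(7.2) ≈ 2.85 halvings to close: 2.85 × 13.73 ≈ 39 years.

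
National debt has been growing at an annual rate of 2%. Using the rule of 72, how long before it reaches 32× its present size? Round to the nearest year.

Doubling time ≈ 72/2 = 36.00 years.
Getting to 32× needs 5 doublings: 5 × 36.00 ≈ 180 years.

approximately 180 years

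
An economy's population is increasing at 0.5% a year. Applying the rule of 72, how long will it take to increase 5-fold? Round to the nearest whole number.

334 years

At 0.5% it doubles every 72/0.5 ≈ 144.00 years.
5× is log₂ 5 ≈ 2.32 doublings, so ≈ 2.32 × 144.00 = 334 years.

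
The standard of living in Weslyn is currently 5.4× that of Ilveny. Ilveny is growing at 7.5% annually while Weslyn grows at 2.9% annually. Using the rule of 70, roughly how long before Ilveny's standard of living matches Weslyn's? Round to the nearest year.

around 37 years

What matters is the difference: 4.6 pp.
Rule of 70 on the gap: the ratio halves every 70/4.6 ≈ 15.22 years.
A 5.4× gap takes log₂(5.4) ≈ 2.43 halvings to close: 2.43 × 15.22 ≈ 37 years.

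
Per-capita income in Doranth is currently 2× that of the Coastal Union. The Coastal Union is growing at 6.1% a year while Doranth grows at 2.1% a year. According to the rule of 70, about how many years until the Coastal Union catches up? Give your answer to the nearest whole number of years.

The growth-rate gap is 6.1% − 2.1% = 4 percentage points.
So the ratio between them halves every 70/4 ≈ 17.50 years.
A 2× gap closes after 1 halving: 1 × 17.50 ≈ 18 years.

around 18 years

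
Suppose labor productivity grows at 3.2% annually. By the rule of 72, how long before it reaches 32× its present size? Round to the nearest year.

about 113 years

One doubling takes 72/3.2 = 22.50 years.
32 = 2^5, so 5 doublings → 113 years.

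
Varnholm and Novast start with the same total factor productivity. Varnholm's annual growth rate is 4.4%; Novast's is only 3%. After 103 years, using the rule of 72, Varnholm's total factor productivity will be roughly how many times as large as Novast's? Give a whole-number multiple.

4 times

Varnholm pulls ahead at 1.4 pp per year, so the ratio doubles every 72/1.4 ≈ 51.43 years.
In 103 years that's 2.00 doublings: 2^2.00 ≈ 4.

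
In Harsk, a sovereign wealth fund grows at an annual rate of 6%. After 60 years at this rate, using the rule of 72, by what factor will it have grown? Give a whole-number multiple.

At 6% one doubling takes ≈ 12.00 years; 60 years is 5 of them, so ×32.

roughly 32 times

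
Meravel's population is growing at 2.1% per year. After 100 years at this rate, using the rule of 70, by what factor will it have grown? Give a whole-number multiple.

Doubling time ≈ 70/2.1 = 33.33 years.
100/33.33 ≈ 3 doublings, so about 2^3 = 8×.

about 8 times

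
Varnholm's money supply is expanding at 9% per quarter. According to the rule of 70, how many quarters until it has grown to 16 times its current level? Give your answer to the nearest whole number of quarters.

roughly 31 quarters

One doubling takes 70/9 = 7.78 quarters.
16 = 2^4, so 4 doublings → 31 quarters.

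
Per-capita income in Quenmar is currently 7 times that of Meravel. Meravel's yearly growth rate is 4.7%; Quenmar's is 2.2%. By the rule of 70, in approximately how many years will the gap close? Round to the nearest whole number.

approximately 79 years

What matters is the difference: 2.5 pp.
Rule of 70 on the gap: the ratio halves every 70/2.5 ≈ 28.00 years.
A 7 times gap takes log₂(7) ≈ 2.81 halvings to close: 2.81 × 28.00 ≈ 79 years.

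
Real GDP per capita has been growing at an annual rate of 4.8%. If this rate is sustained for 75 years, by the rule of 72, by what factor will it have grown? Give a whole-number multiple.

about 32 times

72/4.8 ≈ 15.00 years per doubling.
75 years fits 5 doublings: 2^5 = 32.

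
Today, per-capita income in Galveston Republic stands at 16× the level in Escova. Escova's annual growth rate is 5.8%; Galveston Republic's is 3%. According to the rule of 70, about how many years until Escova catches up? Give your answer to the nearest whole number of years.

roughly 100 years

What matters is the difference: 2.8 pp.
Rule of 70 on the gap: the ratio halves every 70/2.8 ≈ 25.00 years.
A 16× gap closes after 4 halvings: 4 × 25.00 ≈ 100 years.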